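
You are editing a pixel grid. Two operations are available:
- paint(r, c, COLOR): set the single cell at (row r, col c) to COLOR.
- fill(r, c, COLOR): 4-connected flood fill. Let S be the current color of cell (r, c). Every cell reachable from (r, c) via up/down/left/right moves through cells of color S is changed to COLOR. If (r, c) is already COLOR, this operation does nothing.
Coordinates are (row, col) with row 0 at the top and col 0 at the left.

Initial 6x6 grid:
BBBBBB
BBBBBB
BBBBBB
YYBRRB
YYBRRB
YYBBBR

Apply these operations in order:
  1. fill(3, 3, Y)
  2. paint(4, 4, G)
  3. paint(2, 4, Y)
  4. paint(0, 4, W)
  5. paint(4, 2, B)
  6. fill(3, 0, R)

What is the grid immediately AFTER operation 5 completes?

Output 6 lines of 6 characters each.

Answer: BBBBWB
BBBBBB
BBBBYB
YYBYYB
YYBYGB
YYBBBR

Derivation:
After op 1 fill(3,3,Y) [4 cells changed]:
BBBBBB
BBBBBB
BBBBBB
YYBYYB
YYBYYB
YYBBBR
After op 2 paint(4,4,G):
BBBBBB
BBBBBB
BBBBBB
YYBYYB
YYBYGB
YYBBBR
After op 3 paint(2,4,Y):
BBBBBB
BBBBBB
BBBBYB
YYBYYB
YYBYGB
YYBBBR
After op 4 paint(0,4,W):
BBBBWB
BBBBBB
BBBBYB
YYBYYB
YYBYGB
YYBBBR
After op 5 paint(4,2,B):
BBBBWB
BBBBBB
BBBBYB
YYBYYB
YYBYGB
YYBBBR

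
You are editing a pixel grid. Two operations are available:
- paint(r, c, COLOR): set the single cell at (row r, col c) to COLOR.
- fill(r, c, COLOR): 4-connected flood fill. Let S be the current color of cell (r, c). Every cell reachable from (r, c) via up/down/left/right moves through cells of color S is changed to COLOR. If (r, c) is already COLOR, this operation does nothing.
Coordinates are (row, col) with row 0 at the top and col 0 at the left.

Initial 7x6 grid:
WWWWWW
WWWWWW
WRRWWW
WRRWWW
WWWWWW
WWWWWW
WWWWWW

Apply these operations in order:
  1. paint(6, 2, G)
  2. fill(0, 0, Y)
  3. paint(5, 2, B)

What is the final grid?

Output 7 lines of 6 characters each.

Answer: YYYYYY
YYYYYY
YRRYYY
YRRYYY
YYYYYY
YYBYYY
YYGYYY

Derivation:
After op 1 paint(6,2,G):
WWWWWW
WWWWWW
WRRWWW
WRRWWW
WWWWWW
WWWWWW
WWGWWW
After op 2 fill(0,0,Y) [37 cells changed]:
YYYYYY
YYYYYY
YRRYYY
YRRYYY
YYYYYY
YYYYYY
YYGYYY
After op 3 paint(5,2,B):
YYYYYY
YYYYYY
YRRYYY
YRRYYY
YYYYYY
YYBYYY
YYGYYY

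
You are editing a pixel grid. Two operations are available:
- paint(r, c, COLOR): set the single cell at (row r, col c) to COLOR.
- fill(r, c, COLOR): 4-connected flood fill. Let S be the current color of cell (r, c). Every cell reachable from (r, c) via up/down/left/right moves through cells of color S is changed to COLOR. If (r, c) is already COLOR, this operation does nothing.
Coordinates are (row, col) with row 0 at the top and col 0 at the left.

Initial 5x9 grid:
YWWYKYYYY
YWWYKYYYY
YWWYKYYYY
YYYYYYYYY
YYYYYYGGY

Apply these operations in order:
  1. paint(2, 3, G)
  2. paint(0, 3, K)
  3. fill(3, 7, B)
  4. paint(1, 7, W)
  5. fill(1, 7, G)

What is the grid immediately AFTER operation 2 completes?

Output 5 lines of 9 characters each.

Answer: YWWKKYYYY
YWWYKYYYY
YWWGKYYYY
YYYYYYYYY
YYYYYYGGY

Derivation:
After op 1 paint(2,3,G):
YWWYKYYYY
YWWYKYYYY
YWWGKYYYY
YYYYYYYYY
YYYYYYGGY
After op 2 paint(0,3,K):
YWWKKYYYY
YWWYKYYYY
YWWGKYYYY
YYYYYYYYY
YYYYYYGGY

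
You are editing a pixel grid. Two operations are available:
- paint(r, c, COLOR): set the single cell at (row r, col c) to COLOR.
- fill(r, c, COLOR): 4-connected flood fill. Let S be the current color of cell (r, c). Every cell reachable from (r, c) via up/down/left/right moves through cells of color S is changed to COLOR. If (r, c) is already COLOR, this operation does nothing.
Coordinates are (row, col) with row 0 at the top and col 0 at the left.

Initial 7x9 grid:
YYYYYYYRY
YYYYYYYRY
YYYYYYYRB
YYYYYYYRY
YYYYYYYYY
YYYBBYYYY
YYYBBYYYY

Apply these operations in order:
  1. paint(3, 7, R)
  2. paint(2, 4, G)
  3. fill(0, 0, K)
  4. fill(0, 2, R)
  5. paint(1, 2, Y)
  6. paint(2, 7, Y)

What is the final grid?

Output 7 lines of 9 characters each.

After op 1 paint(3,7,R):
YYYYYYYRY
YYYYYYYRY
YYYYYYYRB
YYYYYYYRY
YYYYYYYYY
YYYBBYYYY
YYYBBYYYY
After op 2 paint(2,4,G):
YYYYYYYRY
YYYYYYYRY
YYYYGYYRB
YYYYYYYRY
YYYYYYYYY
YYYBBYYYY
YYYBBYYYY
After op 3 fill(0,0,K) [51 cells changed]:
KKKKKKKRY
KKKKKKKRY
KKKKGKKRB
KKKKKKKRK
KKKKKKKKK
KKKBBKKKK
KKKBBKKKK
After op 4 fill(0,2,R) [51 cells changed]:
RRRRRRRRY
RRRRRRRRY
RRRRGRRRB
RRRRRRRRR
RRRRRRRRR
RRRBBRRRR
RRRBBRRRR
After op 5 paint(1,2,Y):
RRRRRRRRY
RRYRRRRRY
RRRRGRRRB
RRRRRRRRR
RRRRRRRRR
RRRBBRRRR
RRRBBRRRR
After op 6 paint(2,7,Y):
RRRRRRRRY
RRYRRRRRY
RRRRGRRYB
RRRRRRRRR
RRRRRRRRR
RRRBBRRRR
RRRBBRRRR

Answer: RRRRRRRRY
RRYRRRRRY
RRRRGRRYB
RRRRRRRRR
RRRRRRRRR
RRRBBRRRR
RRRBBRRRR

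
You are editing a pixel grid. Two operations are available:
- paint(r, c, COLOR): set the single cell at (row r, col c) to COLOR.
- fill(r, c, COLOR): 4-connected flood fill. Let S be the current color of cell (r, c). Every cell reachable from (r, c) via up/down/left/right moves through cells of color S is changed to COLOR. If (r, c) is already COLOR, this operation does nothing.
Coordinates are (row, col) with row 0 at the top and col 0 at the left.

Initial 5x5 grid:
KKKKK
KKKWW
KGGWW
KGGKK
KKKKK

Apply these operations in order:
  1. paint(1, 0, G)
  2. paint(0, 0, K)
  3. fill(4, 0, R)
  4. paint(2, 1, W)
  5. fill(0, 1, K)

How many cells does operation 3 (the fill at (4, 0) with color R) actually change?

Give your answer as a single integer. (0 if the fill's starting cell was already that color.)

After op 1 paint(1,0,G):
KKKKK
GKKWW
KGGWW
KGGKK
KKKKK
After op 2 paint(0,0,K):
KKKKK
GKKWW
KGGWW
KGGKK
KKKKK
After op 3 fill(4,0,R) [9 cells changed]:
KKKKK
GKKWW
RGGWW
RGGRR
RRRRR

Answer: 9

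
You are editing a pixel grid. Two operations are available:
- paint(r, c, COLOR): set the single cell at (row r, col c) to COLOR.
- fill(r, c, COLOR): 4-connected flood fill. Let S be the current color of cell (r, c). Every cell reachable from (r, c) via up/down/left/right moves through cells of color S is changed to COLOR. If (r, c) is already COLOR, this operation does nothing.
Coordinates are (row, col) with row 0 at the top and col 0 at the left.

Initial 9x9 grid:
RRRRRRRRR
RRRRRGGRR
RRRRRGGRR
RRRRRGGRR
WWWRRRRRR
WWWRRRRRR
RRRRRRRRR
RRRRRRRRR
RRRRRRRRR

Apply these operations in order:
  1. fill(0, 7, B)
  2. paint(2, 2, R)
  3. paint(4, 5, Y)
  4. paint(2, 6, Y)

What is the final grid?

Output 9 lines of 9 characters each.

Answer: BBBBBBBBB
BBBBBGGBB
BBRBBGYBB
BBBBBGGBB
WWWBBYBBB
WWWBBBBBB
BBBBBBBBB
BBBBBBBBB
BBBBBBBBB

Derivation:
After op 1 fill(0,7,B) [69 cells changed]:
BBBBBBBBB
BBBBBGGBB
BBBBBGGBB
BBBBBGGBB
WWWBBBBBB
WWWBBBBBB
BBBBBBBBB
BBBBBBBBB
BBBBBBBBB
After op 2 paint(2,2,R):
BBBBBBBBB
BBBBBGGBB
BBRBBGGBB
BBBBBGGBB
WWWBBBBBB
WWWBBBBBB
BBBBBBBBB
BBBBBBBBB
BBBBBBBBB
After op 3 paint(4,5,Y):
BBBBBBBBB
BBBBBGGBB
BBRBBGGBB
BBBBBGGBB
WWWBBYBBB
WWWBBBBBB
BBBBBBBBB
BBBBBBBBB
BBBBBBBBB
After op 4 paint(2,6,Y):
BBBBBBBBB
BBBBBGGBB
BBRBBGYBB
BBBBBGGBB
WWWBBYBBB
WWWBBBBBB
BBBBBBBBB
BBBBBBBBB
BBBBBBBBB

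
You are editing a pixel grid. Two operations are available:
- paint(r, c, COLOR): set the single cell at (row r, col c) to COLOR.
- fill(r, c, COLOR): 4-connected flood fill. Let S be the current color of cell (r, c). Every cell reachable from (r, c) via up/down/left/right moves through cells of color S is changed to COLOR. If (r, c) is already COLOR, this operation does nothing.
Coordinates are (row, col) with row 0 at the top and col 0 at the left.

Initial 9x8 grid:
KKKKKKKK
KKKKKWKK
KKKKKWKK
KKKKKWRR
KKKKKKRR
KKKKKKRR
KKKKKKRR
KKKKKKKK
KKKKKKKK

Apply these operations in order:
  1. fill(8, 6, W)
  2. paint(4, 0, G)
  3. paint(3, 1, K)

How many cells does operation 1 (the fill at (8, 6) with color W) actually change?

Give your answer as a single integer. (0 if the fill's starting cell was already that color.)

After op 1 fill(8,6,W) [61 cells changed]:
WWWWWWWW
WWWWWWWW
WWWWWWWW
WWWWWWRR
WWWWWWRR
WWWWWWRR
WWWWWWRR
WWWWWWWW
WWWWWWWW

Answer: 61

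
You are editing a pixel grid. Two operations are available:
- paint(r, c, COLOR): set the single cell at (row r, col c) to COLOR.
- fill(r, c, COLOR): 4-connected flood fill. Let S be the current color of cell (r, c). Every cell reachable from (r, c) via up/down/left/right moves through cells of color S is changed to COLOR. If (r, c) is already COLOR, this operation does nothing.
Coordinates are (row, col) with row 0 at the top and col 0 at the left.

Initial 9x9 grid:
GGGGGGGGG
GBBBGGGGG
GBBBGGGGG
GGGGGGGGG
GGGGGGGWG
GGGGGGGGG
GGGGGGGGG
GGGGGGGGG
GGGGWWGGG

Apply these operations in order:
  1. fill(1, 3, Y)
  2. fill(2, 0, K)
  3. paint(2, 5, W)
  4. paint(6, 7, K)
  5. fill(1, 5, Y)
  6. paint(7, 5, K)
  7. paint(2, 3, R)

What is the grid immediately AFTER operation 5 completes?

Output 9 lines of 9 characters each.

After op 1 fill(1,3,Y) [6 cells changed]:
GGGGGGGGG
GYYYGGGGG
GYYYGGGGG
GGGGGGGGG
GGGGGGGWG
GGGGGGGGG
GGGGGGGGG
GGGGGGGGG
GGGGWWGGG
After op 2 fill(2,0,K) [72 cells changed]:
KKKKKKKKK
KYYYKKKKK
KYYYKKKKK
KKKKKKKKK
KKKKKKKWK
KKKKKKKKK
KKKKKKKKK
KKKKKKKKK
KKKKWWKKK
After op 3 paint(2,5,W):
KKKKKKKKK
KYYYKKKKK
KYYYKWKKK
KKKKKKKKK
KKKKKKKWK
KKKKKKKKK
KKKKKKKKK
KKKKKKKKK
KKKKWWKKK
After op 4 paint(6,7,K):
KKKKKKKKK
KYYYKKKKK
KYYYKWKKK
KKKKKKKKK
KKKKKKKWK
KKKKKKKKK
KKKKKKKKK
KKKKKKKKK
KKKKWWKKK
After op 5 fill(1,5,Y) [71 cells changed]:
YYYYYYYYY
YYYYYYYYY
YYYYYWYYY
YYYYYYYYY
YYYYYYYWY
YYYYYYYYY
YYYYYYYYY
YYYYYYYYY
YYYYWWYYY

Answer: YYYYYYYYY
YYYYYYYYY
YYYYYWYYY
YYYYYYYYY
YYYYYYYWY
YYYYYYYYY
YYYYYYYYY
YYYYYYYYY
YYYYWWYYY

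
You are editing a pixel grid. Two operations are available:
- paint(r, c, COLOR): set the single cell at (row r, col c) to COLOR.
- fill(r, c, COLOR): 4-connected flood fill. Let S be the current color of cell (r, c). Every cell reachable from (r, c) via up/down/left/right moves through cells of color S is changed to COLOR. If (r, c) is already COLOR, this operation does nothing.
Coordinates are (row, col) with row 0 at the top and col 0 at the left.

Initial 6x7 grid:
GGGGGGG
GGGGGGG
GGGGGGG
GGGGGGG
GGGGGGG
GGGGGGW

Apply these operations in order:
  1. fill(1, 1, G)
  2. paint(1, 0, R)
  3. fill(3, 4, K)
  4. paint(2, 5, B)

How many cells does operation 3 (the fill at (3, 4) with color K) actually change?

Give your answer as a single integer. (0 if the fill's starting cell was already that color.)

Answer: 40

Derivation:
After op 1 fill(1,1,G) [0 cells changed]:
GGGGGGG
GGGGGGG
GGGGGGG
GGGGGGG
GGGGGGG
GGGGGGW
After op 2 paint(1,0,R):
GGGGGGG
RGGGGGG
GGGGGGG
GGGGGGG
GGGGGGG
GGGGGGW
After op 3 fill(3,4,K) [40 cells changed]:
KKKKKKK
RKKKKKK
KKKKKKK
KKKKKKK
KKKKKKK
KKKKKKW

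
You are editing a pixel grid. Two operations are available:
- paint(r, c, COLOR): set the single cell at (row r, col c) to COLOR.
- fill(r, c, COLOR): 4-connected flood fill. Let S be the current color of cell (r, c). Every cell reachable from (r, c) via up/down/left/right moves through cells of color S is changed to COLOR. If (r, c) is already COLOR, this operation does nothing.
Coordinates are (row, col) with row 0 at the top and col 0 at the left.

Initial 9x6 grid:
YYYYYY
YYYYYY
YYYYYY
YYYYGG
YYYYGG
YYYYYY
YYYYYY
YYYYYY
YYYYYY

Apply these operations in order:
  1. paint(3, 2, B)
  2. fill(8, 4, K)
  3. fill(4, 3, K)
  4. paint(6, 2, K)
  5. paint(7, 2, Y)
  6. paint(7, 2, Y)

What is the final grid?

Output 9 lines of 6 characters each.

After op 1 paint(3,2,B):
YYYYYY
YYYYYY
YYYYYY
YYBYGG
YYYYGG
YYYYYY
YYYYYY
YYYYYY
YYYYYY
After op 2 fill(8,4,K) [49 cells changed]:
KKKKKK
KKKKKK
KKKKKK
KKBKGG
KKKKGG
KKKKKK
KKKKKK
KKKKKK
KKKKKK
After op 3 fill(4,3,K) [0 cells changed]:
KKKKKK
KKKKKK
KKKKKK
KKBKGG
KKKKGG
KKKKKK
KKKKKK
KKKKKK
KKKKKK
After op 4 paint(6,2,K):
KKKKKK
KKKKKK
KKKKKK
KKBKGG
KKKKGG
KKKKKK
KKKKKK
KKKKKK
KKKKKK
After op 5 paint(7,2,Y):
KKKKKK
KKKKKK
KKKKKK
KKBKGG
KKKKGG
KKKKKK
KKKKKK
KKYKKK
KKKKKK
After op 6 paint(7,2,Y):
KKKKKK
KKKKKK
KKKKKK
KKBKGG
KKKKGG
KKKKKK
KKKKKK
KKYKKK
KKKKKK

Answer: KKKKKK
KKKKKK
KKKKKK
KKBKGG
KKKKGG
KKKKKK
KKKKKK
KKYKKK
KKKKKK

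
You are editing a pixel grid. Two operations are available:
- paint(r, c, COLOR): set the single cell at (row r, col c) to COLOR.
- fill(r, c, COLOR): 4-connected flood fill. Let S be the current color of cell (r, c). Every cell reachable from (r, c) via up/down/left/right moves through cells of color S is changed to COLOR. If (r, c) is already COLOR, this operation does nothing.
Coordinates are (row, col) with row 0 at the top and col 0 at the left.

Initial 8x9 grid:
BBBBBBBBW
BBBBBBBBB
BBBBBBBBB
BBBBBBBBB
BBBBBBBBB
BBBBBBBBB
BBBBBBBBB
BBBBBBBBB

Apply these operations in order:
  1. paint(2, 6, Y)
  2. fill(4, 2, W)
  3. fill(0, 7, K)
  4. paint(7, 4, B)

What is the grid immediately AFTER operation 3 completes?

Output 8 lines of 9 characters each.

Answer: KKKKKKKKK
KKKKKKKKK
KKKKKKYKK
KKKKKKKKK
KKKKKKKKK
KKKKKKKKK
KKKKKKKKK
KKKKKKKKK

Derivation:
After op 1 paint(2,6,Y):
BBBBBBBBW
BBBBBBBBB
BBBBBBYBB
BBBBBBBBB
BBBBBBBBB
BBBBBBBBB
BBBBBBBBB
BBBBBBBBB
After op 2 fill(4,2,W) [70 cells changed]:
WWWWWWWWW
WWWWWWWWW
WWWWWWYWW
WWWWWWWWW
WWWWWWWWW
WWWWWWWWW
WWWWWWWWW
WWWWWWWWW
After op 3 fill(0,7,K) [71 cells changed]:
KKKKKKKKK
KKKKKKKKK
KKKKKKYKK
KKKKKKKKK
KKKKKKKKK
KKKKKKKKK
KKKKKKKKK
KKKKKKKKK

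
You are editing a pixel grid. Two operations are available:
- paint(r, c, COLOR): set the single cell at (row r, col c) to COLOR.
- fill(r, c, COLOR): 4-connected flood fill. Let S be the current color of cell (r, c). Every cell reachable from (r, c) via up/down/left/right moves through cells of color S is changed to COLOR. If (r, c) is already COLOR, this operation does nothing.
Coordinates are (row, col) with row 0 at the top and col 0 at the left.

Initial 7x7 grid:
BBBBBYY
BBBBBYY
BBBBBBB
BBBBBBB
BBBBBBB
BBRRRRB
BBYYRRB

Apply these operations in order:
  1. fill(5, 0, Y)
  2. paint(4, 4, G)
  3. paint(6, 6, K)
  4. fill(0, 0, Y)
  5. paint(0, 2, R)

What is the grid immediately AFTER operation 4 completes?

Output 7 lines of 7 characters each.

Answer: YYYYYYY
YYYYYYY
YYYYYYY
YYYYYYY
YYYYGYY
YYRRRRY
YYYYRRK

Derivation:
After op 1 fill(5,0,Y) [37 cells changed]:
YYYYYYY
YYYYYYY
YYYYYYY
YYYYYYY
YYYYYYY
YYRRRRY
YYYYRRY
After op 2 paint(4,4,G):
YYYYYYY
YYYYYYY
YYYYYYY
YYYYYYY
YYYYGYY
YYRRRRY
YYYYRRY
After op 3 paint(6,6,K):
YYYYYYY
YYYYYYY
YYYYYYY
YYYYYYY
YYYYGYY
YYRRRRY
YYYYRRK
After op 4 fill(0,0,Y) [0 cells changed]:
YYYYYYY
YYYYYYY
YYYYYYY
YYYYYYY
YYYYGYY
YYRRRRY
YYYYRRK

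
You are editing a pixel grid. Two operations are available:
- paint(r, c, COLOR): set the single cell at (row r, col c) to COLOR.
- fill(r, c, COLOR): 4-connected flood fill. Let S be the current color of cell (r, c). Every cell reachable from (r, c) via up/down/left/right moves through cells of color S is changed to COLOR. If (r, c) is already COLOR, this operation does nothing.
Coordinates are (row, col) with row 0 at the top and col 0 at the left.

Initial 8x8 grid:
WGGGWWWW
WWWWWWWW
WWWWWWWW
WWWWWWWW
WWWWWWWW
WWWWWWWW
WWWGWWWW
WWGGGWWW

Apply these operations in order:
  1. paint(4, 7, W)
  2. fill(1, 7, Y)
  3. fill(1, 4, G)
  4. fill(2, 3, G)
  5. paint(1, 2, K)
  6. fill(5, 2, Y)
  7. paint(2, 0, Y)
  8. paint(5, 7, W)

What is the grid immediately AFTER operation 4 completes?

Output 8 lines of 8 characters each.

Answer: GGGGGGGG
GGGGGGGG
GGGGGGGG
GGGGGGGG
GGGGGGGG
GGGGGGGG
GGGGGGGG
GGGGGGGG

Derivation:
After op 1 paint(4,7,W):
WGGGWWWW
WWWWWWWW
WWWWWWWW
WWWWWWWW
WWWWWWWW
WWWWWWWW
WWWGWWWW
WWGGGWWW
After op 2 fill(1,7,Y) [57 cells changed]:
YGGGYYYY
YYYYYYYY
YYYYYYYY
YYYYYYYY
YYYYYYYY
YYYYYYYY
YYYGYYYY
YYGGGYYY
After op 3 fill(1,4,G) [57 cells changed]:
GGGGGGGG
GGGGGGGG
GGGGGGGG
GGGGGGGG
GGGGGGGG
GGGGGGGG
GGGGGGGG
GGGGGGGG
After op 4 fill(2,3,G) [0 cells changed]:
GGGGGGGG
GGGGGGGG
GGGGGGGG
GGGGGGGG
GGGGGGGG
GGGGGGGG
GGGGGGGG
GGGGGGGG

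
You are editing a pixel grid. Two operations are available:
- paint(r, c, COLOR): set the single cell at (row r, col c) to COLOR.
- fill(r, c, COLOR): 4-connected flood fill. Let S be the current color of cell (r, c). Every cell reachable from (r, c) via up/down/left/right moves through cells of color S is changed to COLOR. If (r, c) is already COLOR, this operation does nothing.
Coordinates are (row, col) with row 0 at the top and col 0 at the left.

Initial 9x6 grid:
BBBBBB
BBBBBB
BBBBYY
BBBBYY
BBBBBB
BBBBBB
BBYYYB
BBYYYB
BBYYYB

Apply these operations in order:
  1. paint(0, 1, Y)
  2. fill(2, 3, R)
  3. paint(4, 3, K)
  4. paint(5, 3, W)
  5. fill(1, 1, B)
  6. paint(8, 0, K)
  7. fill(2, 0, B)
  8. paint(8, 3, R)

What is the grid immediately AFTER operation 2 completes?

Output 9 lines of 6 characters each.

After op 1 paint(0,1,Y):
BYBBBB
BBBBBB
BBBBYY
BBBBYY
BBBBBB
BBBBBB
BBYYYB
BBYYYB
BBYYYB
After op 2 fill(2,3,R) [40 cells changed]:
RYRRRR
RRRRRR
RRRRYY
RRRRYY
RRRRRR
RRRRRR
RRYYYR
RRYYYR
RRYYYR

Answer: RYRRRR
RRRRRR
RRRRYY
RRRRYY
RRRRRR
RRRRRR
RRYYYR
RRYYYR
RRYYYR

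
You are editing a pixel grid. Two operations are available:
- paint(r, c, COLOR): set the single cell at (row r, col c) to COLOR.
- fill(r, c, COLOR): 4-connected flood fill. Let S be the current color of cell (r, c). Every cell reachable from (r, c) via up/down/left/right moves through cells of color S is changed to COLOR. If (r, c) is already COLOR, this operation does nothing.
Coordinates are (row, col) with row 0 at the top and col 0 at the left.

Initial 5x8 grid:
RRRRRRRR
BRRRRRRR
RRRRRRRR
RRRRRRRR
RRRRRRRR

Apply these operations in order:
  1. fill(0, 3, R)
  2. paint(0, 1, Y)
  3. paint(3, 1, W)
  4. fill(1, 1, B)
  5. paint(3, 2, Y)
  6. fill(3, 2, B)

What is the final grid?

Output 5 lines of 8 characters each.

After op 1 fill(0,3,R) [0 cells changed]:
RRRRRRRR
BRRRRRRR
RRRRRRRR
RRRRRRRR
RRRRRRRR
After op 2 paint(0,1,Y):
RYRRRRRR
BRRRRRRR
RRRRRRRR
RRRRRRRR
RRRRRRRR
After op 3 paint(3,1,W):
RYRRRRRR
BRRRRRRR
RRRRRRRR
RWRRRRRR
RRRRRRRR
After op 4 fill(1,1,B) [36 cells changed]:
RYBBBBBB
BBBBBBBB
BBBBBBBB
BWBBBBBB
BBBBBBBB
After op 5 paint(3,2,Y):
RYBBBBBB
BBBBBBBB
BBBBBBBB
BWYBBBBB
BBBBBBBB
After op 6 fill(3,2,B) [1 cells changed]:
RYBBBBBB
BBBBBBBB
BBBBBBBB
BWBBBBBB
BBBBBBBB

Answer: RYBBBBBB
BBBBBBBB
BBBBBBBB
BWBBBBBB
BBBBBBBB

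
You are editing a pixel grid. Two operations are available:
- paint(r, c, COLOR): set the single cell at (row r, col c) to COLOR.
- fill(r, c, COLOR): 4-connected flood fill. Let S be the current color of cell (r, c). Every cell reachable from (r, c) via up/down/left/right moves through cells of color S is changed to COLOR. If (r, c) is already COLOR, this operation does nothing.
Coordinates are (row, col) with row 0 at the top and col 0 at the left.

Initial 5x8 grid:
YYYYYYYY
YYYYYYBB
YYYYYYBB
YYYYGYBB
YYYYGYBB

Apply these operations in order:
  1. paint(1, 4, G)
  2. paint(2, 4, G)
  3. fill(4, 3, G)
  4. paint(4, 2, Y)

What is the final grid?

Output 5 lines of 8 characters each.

After op 1 paint(1,4,G):
YYYYYYYY
YYYYGYBB
YYYYYYBB
YYYYGYBB
YYYYGYBB
After op 2 paint(2,4,G):
YYYYYYYY
YYYYGYBB
YYYYGYBB
YYYYGYBB
YYYYGYBB
After op 3 fill(4,3,G) [28 cells changed]:
GGGGGGGG
GGGGGGBB
GGGGGGBB
GGGGGGBB
GGGGGGBB
After op 4 paint(4,2,Y):
GGGGGGGG
GGGGGGBB
GGGGGGBB
GGGGGGBB
GGYGGGBB

Answer: GGGGGGGG
GGGGGGBB
GGGGGGBB
GGGGGGBB
GGYGGGBB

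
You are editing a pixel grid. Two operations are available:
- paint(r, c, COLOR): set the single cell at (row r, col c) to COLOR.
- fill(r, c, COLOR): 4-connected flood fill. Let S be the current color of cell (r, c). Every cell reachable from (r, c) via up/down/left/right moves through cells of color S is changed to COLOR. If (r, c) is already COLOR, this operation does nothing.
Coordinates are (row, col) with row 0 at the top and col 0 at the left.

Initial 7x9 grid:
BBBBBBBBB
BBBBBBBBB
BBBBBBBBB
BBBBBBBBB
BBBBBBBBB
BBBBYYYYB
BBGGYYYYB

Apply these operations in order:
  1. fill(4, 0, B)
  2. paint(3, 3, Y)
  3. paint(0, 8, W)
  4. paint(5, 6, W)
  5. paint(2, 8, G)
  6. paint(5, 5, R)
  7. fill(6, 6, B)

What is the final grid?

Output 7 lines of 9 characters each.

Answer: BBBBBBBBW
BBBBBBBBB
BBBBBBBBG
BBBYBBBBB
BBBBBBBBB
BBBBBRWBB
BBGGBBBBB

Derivation:
After op 1 fill(4,0,B) [0 cells changed]:
BBBBBBBBB
BBBBBBBBB
BBBBBBBBB
BBBBBBBBB
BBBBBBBBB
BBBBYYYYB
BBGGYYYYB
After op 2 paint(3,3,Y):
BBBBBBBBB
BBBBBBBBB
BBBBBBBBB
BBBYBBBBB
BBBBBBBBB
BBBBYYYYB
BBGGYYYYB
After op 3 paint(0,8,W):
BBBBBBBBW
BBBBBBBBB
BBBBBBBBB
BBBYBBBBB
BBBBBBBBB
BBBBYYYYB
BBGGYYYYB
After op 4 paint(5,6,W):
BBBBBBBBW
BBBBBBBBB
BBBBBBBBB
BBBYBBBBB
BBBBBBBBB
BBBBYYWYB
BBGGYYYYB
After op 5 paint(2,8,G):
BBBBBBBBW
BBBBBBBBB
BBBBBBBBG
BBBYBBBBB
BBBBBBBBB
BBBBYYWYB
BBGGYYYYB
After op 6 paint(5,5,R):
BBBBBBBBW
BBBBBBBBB
BBBBBBBBG
BBBYBBBBB
BBBBBBBBB
BBBBYRWYB
BBGGYYYYB
After op 7 fill(6,6,B) [6 cells changed]:
BBBBBBBBW
BBBBBBBBB
BBBBBBBBG
BBBYBBBBB
BBBBBBBBB
BBBBBRWBB
BBGGBBBBB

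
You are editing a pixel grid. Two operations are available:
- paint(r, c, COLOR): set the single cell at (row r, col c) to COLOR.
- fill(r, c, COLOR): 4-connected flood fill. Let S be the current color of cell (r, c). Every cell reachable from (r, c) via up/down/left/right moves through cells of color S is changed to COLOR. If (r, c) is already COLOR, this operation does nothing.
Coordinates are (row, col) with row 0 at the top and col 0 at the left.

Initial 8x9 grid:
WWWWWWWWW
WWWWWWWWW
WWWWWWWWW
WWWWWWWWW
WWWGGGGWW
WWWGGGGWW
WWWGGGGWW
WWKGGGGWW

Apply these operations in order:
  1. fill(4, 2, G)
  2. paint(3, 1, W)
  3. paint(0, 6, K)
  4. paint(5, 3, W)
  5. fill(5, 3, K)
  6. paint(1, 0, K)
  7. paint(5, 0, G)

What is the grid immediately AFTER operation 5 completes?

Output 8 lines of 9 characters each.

After op 1 fill(4,2,G) [55 cells changed]:
GGGGGGGGG
GGGGGGGGG
GGGGGGGGG
GGGGGGGGG
GGGGGGGGG
GGGGGGGGG
GGGGGGGGG
GGKGGGGGG
After op 2 paint(3,1,W):
GGGGGGGGG
GGGGGGGGG
GGGGGGGGG
GWGGGGGGG
GGGGGGGGG
GGGGGGGGG
GGGGGGGGG
GGKGGGGGG
After op 3 paint(0,6,K):
GGGGGGKGG
GGGGGGGGG
GGGGGGGGG
GWGGGGGGG
GGGGGGGGG
GGGGGGGGG
GGGGGGGGG
GGKGGGGGG
After op 4 paint(5,3,W):
GGGGGGKGG
GGGGGGGGG
GGGGGGGGG
GWGGGGGGG
GGGGGGGGG
GGGWGGGGG
GGGGGGGGG
GGKGGGGGG
After op 5 fill(5,3,K) [1 cells changed]:
GGGGGGKGG
GGGGGGGGG
GGGGGGGGG
GWGGGGGGG
GGGGGGGGG
GGGKGGGGG
GGGGGGGGG
GGKGGGGGG

Answer: GGGGGGKGG
GGGGGGGGG
GGGGGGGGG
GWGGGGGGG
GGGGGGGGG
GGGKGGGGG
GGGGGGGGG
GGKGGGGGG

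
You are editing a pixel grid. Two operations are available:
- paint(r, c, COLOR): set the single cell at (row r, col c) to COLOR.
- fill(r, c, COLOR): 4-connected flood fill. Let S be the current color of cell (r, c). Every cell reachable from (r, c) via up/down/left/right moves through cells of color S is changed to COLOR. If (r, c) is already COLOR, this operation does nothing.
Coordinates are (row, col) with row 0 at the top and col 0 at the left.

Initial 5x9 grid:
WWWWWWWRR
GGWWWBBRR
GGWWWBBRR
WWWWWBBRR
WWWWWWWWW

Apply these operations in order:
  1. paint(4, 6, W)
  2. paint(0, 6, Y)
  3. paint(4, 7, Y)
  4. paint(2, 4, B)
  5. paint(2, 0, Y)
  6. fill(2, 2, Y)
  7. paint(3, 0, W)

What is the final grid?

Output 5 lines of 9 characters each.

Answer: YYYYYYYRR
GGYYYBBRR
YGYYBBBRR
WYYYYBBRR
YYYYYYYYW

Derivation:
After op 1 paint(4,6,W):
WWWWWWWRR
GGWWWBBRR
GGWWWBBRR
WWWWWBBRR
WWWWWWWWW
After op 2 paint(0,6,Y):
WWWWWWYRR
GGWWWBBRR
GGWWWBBRR
WWWWWBBRR
WWWWWWWWW
After op 3 paint(4,7,Y):
WWWWWWYRR
GGWWWBBRR
GGWWWBBRR
WWWWWBBRR
WWWWWWWYW
After op 4 paint(2,4,B):
WWWWWWYRR
GGWWWBBRR
GGWWBBBRR
WWWWWBBRR
WWWWWWWYW
After op 5 paint(2,0,Y):
WWWWWWYRR
GGWWWBBRR
YGWWBBBRR
WWWWWBBRR
WWWWWWWYW
After op 6 fill(2,2,Y) [23 cells changed]:
YYYYYYYRR
GGYYYBBRR
YGYYBBBRR
YYYYYBBRR
YYYYYYYYW
After op 7 paint(3,0,W):
YYYYYYYRR
GGYYYBBRR
YGYYBBBRR
WYYYYBBRR
YYYYYYYYW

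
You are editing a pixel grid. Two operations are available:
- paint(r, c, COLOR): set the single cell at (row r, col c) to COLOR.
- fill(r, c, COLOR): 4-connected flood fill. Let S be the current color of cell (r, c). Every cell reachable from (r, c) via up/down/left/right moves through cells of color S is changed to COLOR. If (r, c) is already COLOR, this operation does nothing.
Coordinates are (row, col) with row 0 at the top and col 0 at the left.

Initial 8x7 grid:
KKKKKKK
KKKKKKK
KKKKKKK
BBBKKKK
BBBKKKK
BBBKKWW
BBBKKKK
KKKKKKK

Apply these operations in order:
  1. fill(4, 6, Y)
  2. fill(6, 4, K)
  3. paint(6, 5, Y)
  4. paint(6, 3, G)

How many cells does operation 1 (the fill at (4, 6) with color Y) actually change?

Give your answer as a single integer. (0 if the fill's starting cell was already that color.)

Answer: 42

Derivation:
After op 1 fill(4,6,Y) [42 cells changed]:
YYYYYYY
YYYYYYY
YYYYYYY
BBBYYYY
BBBYYYY
BBBYYWW
BBBYYYY
YYYYYYY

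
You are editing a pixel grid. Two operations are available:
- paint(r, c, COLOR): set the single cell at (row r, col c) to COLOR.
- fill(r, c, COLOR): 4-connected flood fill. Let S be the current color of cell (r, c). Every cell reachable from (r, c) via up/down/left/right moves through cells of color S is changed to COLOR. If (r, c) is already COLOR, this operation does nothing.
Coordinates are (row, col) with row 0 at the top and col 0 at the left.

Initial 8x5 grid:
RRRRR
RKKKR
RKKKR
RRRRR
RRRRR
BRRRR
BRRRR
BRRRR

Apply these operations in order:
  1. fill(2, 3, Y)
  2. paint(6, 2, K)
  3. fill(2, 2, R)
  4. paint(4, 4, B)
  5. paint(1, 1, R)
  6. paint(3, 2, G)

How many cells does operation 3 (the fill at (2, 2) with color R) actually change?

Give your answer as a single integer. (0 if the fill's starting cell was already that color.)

After op 1 fill(2,3,Y) [6 cells changed]:
RRRRR
RYYYR
RYYYR
RRRRR
RRRRR
BRRRR
BRRRR
BRRRR
After op 2 paint(6,2,K):
RRRRR
RYYYR
RYYYR
RRRRR
RRRRR
BRRRR
BRKRR
BRRRR
After op 3 fill(2,2,R) [6 cells changed]:
RRRRR
RRRRR
RRRRR
RRRRR
RRRRR
BRRRR
BRKRR
BRRRR

Answer: 6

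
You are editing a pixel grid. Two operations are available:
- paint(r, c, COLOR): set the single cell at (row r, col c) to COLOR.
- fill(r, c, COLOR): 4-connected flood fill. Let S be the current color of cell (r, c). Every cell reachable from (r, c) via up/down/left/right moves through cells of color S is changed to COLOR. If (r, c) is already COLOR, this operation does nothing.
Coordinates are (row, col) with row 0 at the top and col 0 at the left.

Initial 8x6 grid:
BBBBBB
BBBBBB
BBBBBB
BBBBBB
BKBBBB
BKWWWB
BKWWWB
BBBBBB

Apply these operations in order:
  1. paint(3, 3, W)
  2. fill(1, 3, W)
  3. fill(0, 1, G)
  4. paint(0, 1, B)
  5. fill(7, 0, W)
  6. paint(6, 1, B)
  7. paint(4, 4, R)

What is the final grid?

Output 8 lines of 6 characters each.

Answer: WBWWWW
WWWWWW
WWWWWW
WWWWWW
WKWWRW
WKWWWW
WBWWWW
WWWWWW

Derivation:
After op 1 paint(3,3,W):
BBBBBB
BBBBBB
BBBBBB
BBBWBB
BKBBBB
BKWWWB
BKWWWB
BBBBBB
After op 2 fill(1,3,W) [38 cells changed]:
WWWWWW
WWWWWW
WWWWWW
WWWWWW
WKWWWW
WKWWWW
WKWWWW
WWWWWW
After op 3 fill(0,1,G) [45 cells changed]:
GGGGGG
GGGGGG
GGGGGG
GGGGGG
GKGGGG
GKGGGG
GKGGGG
GGGGGG
After op 4 paint(0,1,B):
GBGGGG
GGGGGG
GGGGGG
GGGGGG
GKGGGG
GKGGGG
GKGGGG
GGGGGG
After op 5 fill(7,0,W) [44 cells changed]:
WBWWWW
WWWWWW
WWWWWW
WWWWWW
WKWWWW
WKWWWW
WKWWWW
WWWWWW
After op 6 paint(6,1,B):
WBWWWW
WWWWWW
WWWWWW
WWWWWW
WKWWWW
WKWWWW
WBWWWW
WWWWWW
After op 7 paint(4,4,R):
WBWWWW
WWWWWW
WWWWWW
WWWWWW
WKWWRW
WKWWWW
WBWWWW
WWWWWW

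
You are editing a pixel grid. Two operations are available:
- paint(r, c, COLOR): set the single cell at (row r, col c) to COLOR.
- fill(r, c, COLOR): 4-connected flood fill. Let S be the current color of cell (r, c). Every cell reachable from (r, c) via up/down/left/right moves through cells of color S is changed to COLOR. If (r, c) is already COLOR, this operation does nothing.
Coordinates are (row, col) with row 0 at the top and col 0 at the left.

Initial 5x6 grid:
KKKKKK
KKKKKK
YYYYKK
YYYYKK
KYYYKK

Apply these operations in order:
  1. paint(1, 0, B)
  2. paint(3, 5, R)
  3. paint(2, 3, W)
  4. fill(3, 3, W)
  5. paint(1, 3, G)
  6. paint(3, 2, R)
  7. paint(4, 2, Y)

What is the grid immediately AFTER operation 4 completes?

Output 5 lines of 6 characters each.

After op 1 paint(1,0,B):
KKKKKK
BKKKKK
YYYYKK
YYYYKK
KYYYKK
After op 2 paint(3,5,R):
KKKKKK
BKKKKK
YYYYKK
YYYYKR
KYYYKK
After op 3 paint(2,3,W):
KKKKKK
BKKKKK
YYYWKK
YYYYKR
KYYYKK
After op 4 fill(3,3,W) [10 cells changed]:
KKKKKK
BKKKKK
WWWWKK
WWWWKR
KWWWKK

Answer: KKKKKK
BKKKKK
WWWWKK
WWWWKR
KWWWKK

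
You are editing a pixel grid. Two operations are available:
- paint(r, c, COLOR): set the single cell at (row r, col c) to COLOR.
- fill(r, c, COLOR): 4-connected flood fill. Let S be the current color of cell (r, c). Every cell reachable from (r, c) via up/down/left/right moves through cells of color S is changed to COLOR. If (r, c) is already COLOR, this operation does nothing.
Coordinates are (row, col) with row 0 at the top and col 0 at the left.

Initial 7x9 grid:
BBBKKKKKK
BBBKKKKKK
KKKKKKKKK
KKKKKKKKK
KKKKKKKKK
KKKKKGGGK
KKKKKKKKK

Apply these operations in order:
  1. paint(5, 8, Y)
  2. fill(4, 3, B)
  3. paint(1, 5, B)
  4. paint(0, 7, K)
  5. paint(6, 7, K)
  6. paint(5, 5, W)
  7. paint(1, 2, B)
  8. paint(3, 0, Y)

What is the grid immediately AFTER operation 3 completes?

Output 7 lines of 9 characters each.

After op 1 paint(5,8,Y):
BBBKKKKKK
BBBKKKKKK
KKKKKKKKK
KKKKKKKKK
KKKKKKKKK
KKKKKGGGY
KKKKKKKKK
After op 2 fill(4,3,B) [53 cells changed]:
BBBBBBBBB
BBBBBBBBB
BBBBBBBBB
BBBBBBBBB
BBBBBBBBB
BBBBBGGGY
BBBBBBBBB
After op 3 paint(1,5,B):
BBBBBBBBB
BBBBBBBBB
BBBBBBBBB
BBBBBBBBB
BBBBBBBBB
BBBBBGGGY
BBBBBBBBB

Answer: BBBBBBBBB
BBBBBBBBB
BBBBBBBBB
BBBBBBBBB
BBBBBBBBB
BBBBBGGGY
BBBBBBBBB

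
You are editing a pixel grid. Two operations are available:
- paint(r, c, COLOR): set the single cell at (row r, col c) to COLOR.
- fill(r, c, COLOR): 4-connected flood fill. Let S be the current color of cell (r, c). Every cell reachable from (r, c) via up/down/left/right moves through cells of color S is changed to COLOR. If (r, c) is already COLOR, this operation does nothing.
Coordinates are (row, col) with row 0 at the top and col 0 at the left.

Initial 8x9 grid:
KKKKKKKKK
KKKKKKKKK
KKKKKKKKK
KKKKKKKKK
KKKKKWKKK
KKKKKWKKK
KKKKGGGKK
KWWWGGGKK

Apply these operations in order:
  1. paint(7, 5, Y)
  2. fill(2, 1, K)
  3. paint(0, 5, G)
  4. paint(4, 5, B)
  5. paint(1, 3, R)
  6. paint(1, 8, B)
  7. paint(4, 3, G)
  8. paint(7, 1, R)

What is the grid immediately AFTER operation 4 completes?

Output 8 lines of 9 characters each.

Answer: KKKKKGKKK
KKKKKKKKK
KKKKKKKKK
KKKKKKKKK
KKKKKBKKK
KKKKKWKKK
KKKKGGGKK
KWWWGYGKK

Derivation:
After op 1 paint(7,5,Y):
KKKKKKKKK
KKKKKKKKK
KKKKKKKKK
KKKKKKKKK
KKKKKWKKK
KKKKKWKKK
KKKKGGGKK
KWWWGYGKK
After op 2 fill(2,1,K) [0 cells changed]:
KKKKKKKKK
KKKKKKKKK
KKKKKKKKK
KKKKKKKKK
KKKKKWKKK
KKKKKWKKK
KKKKGGGKK
KWWWGYGKK
After op 3 paint(0,5,G):
KKKKKGKKK
KKKKKKKKK
KKKKKKKKK
KKKKKKKKK
KKKKKWKKK
KKKKKWKKK
KKKKGGGKK
KWWWGYGKK
After op 4 paint(4,5,B):
KKKKKGKKK
KKKKKKKKK
KKKKKKKKK
KKKKKKKKK
KKKKKBKKK
KKKKKWKKK
KKKKGGGKK
KWWWGYGKK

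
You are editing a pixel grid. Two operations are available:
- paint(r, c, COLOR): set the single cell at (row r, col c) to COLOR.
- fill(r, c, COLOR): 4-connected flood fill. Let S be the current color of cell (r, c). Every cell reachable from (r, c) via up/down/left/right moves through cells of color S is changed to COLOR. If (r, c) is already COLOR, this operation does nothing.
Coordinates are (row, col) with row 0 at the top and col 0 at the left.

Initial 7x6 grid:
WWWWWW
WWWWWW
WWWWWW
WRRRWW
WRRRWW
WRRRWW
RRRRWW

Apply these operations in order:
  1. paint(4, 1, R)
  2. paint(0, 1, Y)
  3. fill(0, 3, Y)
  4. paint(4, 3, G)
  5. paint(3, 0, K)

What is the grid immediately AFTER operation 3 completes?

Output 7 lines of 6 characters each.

Answer: YYYYYY
YYYYYY
YYYYYY
YRRRYY
YRRRYY
YRRRYY
RRRRYY

Derivation:
After op 1 paint(4,1,R):
WWWWWW
WWWWWW
WWWWWW
WRRRWW
WRRRWW
WRRRWW
RRRRWW
After op 2 paint(0,1,Y):
WYWWWW
WWWWWW
WWWWWW
WRRRWW
WRRRWW
WRRRWW
RRRRWW
After op 3 fill(0,3,Y) [28 cells changed]:
YYYYYY
YYYYYY
YYYYYY
YRRRYY
YRRRYY
YRRRYY
RRRRYY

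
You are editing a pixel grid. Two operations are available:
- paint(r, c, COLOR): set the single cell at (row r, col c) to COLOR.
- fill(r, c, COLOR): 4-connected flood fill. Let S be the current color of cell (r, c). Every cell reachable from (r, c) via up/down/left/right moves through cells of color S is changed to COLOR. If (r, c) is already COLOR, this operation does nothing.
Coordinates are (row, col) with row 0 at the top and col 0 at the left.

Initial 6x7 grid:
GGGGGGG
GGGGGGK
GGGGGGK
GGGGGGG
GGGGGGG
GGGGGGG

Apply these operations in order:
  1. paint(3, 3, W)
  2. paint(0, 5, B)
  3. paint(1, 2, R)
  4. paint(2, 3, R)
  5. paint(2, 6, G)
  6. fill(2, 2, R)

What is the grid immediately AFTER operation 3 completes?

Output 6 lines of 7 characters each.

After op 1 paint(3,3,W):
GGGGGGG
GGGGGGK
GGGGGGK
GGGWGGG
GGGGGGG
GGGGGGG
After op 2 paint(0,5,B):
GGGGGBG
GGGGGGK
GGGGGGK
GGGWGGG
GGGGGGG
GGGGGGG
After op 3 paint(1,2,R):
GGGGGBG
GGRGGGK
GGGGGGK
GGGWGGG
GGGGGGG
GGGGGGG

Answer: GGGGGBG
GGRGGGK
GGGGGGK
GGGWGGG
GGGGGGG
GGGGGGG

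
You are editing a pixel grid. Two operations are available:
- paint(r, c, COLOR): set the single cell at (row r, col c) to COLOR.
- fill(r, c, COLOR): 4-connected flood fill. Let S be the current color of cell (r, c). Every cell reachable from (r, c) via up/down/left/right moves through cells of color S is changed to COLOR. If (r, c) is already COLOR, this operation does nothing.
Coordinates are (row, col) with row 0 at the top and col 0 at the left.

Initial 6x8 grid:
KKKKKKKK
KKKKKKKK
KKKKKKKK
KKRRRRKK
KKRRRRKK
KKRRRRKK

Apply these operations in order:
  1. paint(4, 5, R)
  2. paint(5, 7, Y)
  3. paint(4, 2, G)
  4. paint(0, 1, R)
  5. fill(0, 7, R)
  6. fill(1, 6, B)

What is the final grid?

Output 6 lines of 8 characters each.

Answer: BBBBBBBB
BBBBBBBB
BBBBBBBB
BBBBBBBB
BBGBBBBB
BBBBBBBY

Derivation:
After op 1 paint(4,5,R):
KKKKKKKK
KKKKKKKK
KKKKKKKK
KKRRRRKK
KKRRRRKK
KKRRRRKK
After op 2 paint(5,7,Y):
KKKKKKKK
KKKKKKKK
KKKKKKKK
KKRRRRKK
KKRRRRKK
KKRRRRKY
After op 3 paint(4,2,G):
KKKKKKKK
KKKKKKKK
KKKKKKKK
KKRRRRKK
KKGRRRKK
KKRRRRKY
After op 4 paint(0,1,R):
KRKKKKKK
KKKKKKKK
KKKKKKKK
KKRRRRKK
KKGRRRKK
KKRRRRKY
After op 5 fill(0,7,R) [34 cells changed]:
RRRRRRRR
RRRRRRRR
RRRRRRRR
RRRRRRRR
RRGRRRRR
RRRRRRRY
After op 6 fill(1,6,B) [46 cells changed]:
BBBBBBBB
BBBBBBBB
BBBBBBBB
BBBBBBBB
BBGBBBBB
BBBBBBBY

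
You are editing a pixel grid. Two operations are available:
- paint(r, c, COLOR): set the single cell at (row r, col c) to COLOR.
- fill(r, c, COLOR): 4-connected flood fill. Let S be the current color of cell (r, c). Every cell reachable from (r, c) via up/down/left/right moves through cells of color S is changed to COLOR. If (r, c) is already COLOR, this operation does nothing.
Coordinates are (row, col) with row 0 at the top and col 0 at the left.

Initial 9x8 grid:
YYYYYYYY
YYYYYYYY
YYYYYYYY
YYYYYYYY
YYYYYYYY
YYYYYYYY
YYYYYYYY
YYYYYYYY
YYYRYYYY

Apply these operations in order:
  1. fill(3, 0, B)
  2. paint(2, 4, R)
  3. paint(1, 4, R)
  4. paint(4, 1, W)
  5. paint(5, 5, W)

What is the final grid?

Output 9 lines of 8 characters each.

After op 1 fill(3,0,B) [71 cells changed]:
BBBBBBBB
BBBBBBBB
BBBBBBBB
BBBBBBBB
BBBBBBBB
BBBBBBBB
BBBBBBBB
BBBBBBBB
BBBRBBBB
After op 2 paint(2,4,R):
BBBBBBBB
BBBBBBBB
BBBBRBBB
BBBBBBBB
BBBBBBBB
BBBBBBBB
BBBBBBBB
BBBBBBBB
BBBRBBBB
After op 3 paint(1,4,R):
BBBBBBBB
BBBBRBBB
BBBBRBBB
BBBBBBBB
BBBBBBBB
BBBBBBBB
BBBBBBBB
BBBBBBBB
BBBRBBBB
After op 4 paint(4,1,W):
BBBBBBBB
BBBBRBBB
BBBBRBBB
BBBBBBBB
BWBBBBBB
BBBBBBBB
BBBBBBBB
BBBBBBBB
BBBRBBBB
After op 5 paint(5,5,W):
BBBBBBBB
BBBBRBBB
BBBBRBBB
BBBBBBBB
BWBBBBBB
BBBBBWBB
BBBBBBBB
BBBBBBBB
BBBRBBBB

Answer: BBBBBBBB
BBBBRBBB
BBBBRBBB
BBBBBBBB
BWBBBBBB
BBBBBWBB
BBBBBBBB
BBBBBBBB
BBBRBBBB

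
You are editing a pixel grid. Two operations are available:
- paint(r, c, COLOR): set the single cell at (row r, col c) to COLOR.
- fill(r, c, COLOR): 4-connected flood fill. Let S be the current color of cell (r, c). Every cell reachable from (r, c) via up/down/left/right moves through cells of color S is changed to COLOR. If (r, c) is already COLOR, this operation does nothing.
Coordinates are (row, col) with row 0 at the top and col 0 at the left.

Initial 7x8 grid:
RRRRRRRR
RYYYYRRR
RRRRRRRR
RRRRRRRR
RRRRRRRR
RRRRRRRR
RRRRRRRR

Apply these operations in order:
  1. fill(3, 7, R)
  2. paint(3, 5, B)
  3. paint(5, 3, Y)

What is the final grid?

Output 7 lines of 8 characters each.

After op 1 fill(3,7,R) [0 cells changed]:
RRRRRRRR
RYYYYRRR
RRRRRRRR
RRRRRRRR
RRRRRRRR
RRRRRRRR
RRRRRRRR
After op 2 paint(3,5,B):
RRRRRRRR
RYYYYRRR
RRRRRRRR
RRRRRBRR
RRRRRRRR
RRRRRRRR
RRRRRRRR
After op 3 paint(5,3,Y):
RRRRRRRR
RYYYYRRR
RRRRRRRR
RRRRRBRR
RRRRRRRR
RRRYRRRR
RRRRRRRR

Answer: RRRRRRRR
RYYYYRRR
RRRRRRRR
RRRRRBRR
RRRRRRRR
RRRYRRRR
RRRRRRRR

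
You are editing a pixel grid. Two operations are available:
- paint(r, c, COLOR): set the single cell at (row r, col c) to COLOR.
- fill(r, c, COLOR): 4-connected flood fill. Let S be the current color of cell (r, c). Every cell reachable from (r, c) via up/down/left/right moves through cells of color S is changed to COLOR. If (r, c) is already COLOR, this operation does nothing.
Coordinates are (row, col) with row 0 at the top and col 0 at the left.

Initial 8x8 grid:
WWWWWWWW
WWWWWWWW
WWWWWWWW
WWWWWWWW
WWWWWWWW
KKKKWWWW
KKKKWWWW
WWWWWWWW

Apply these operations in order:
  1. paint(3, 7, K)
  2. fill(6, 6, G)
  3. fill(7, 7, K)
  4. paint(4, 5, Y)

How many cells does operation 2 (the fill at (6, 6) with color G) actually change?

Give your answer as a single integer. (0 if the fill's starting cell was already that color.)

After op 1 paint(3,7,K):
WWWWWWWW
WWWWWWWW
WWWWWWWW
WWWWWWWK
WWWWWWWW
KKKKWWWW
KKKKWWWW
WWWWWWWW
After op 2 fill(6,6,G) [55 cells changed]:
GGGGGGGG
GGGGGGGG
GGGGGGGG
GGGGGGGK
GGGGGGGG
KKKKGGGG
KKKKGGGG
GGGGGGGG

Answer: 55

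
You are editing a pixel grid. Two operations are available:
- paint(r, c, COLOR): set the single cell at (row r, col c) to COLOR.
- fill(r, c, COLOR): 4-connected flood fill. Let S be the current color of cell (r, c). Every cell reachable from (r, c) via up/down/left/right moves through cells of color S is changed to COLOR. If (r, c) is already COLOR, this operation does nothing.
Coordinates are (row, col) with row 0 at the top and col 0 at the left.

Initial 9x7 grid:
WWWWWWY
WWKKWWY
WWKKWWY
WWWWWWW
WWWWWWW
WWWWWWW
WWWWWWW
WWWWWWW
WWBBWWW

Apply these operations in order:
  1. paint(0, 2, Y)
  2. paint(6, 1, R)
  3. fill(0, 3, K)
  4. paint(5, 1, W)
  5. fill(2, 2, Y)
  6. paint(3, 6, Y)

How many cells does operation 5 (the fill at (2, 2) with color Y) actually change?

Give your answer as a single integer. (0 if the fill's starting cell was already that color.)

After op 1 paint(0,2,Y):
WWYWWWY
WWKKWWY
WWKKWWY
WWWWWWW
WWWWWWW
WWWWWWW
WWWWWWW
WWWWWWW
WWBBWWW
After op 2 paint(6,1,R):
WWYWWWY
WWKKWWY
WWKKWWY
WWWWWWW
WWWWWWW
WWWWWWW
WRWWWWW
WWWWWWW
WWBBWWW
After op 3 fill(0,3,K) [52 cells changed]:
KKYKKKY
KKKKKKY
KKKKKKY
KKKKKKK
KKKKKKK
KKKKKKK
KRKKKKK
KKKKKKK
KKBBKKK
After op 4 paint(5,1,W):
KKYKKKY
KKKKKKY
KKKKKKY
KKKKKKK
KKKKKKK
KWKKKKK
KRKKKKK
KKKKKKK
KKBBKKK
After op 5 fill(2,2,Y) [55 cells changed]:
YYYYYYY
YYYYYYY
YYYYYYY
YYYYYYY
YYYYYYY
YWYYYYY
YRYYYYY
YYYYYYY
YYBBYYY

Answer: 55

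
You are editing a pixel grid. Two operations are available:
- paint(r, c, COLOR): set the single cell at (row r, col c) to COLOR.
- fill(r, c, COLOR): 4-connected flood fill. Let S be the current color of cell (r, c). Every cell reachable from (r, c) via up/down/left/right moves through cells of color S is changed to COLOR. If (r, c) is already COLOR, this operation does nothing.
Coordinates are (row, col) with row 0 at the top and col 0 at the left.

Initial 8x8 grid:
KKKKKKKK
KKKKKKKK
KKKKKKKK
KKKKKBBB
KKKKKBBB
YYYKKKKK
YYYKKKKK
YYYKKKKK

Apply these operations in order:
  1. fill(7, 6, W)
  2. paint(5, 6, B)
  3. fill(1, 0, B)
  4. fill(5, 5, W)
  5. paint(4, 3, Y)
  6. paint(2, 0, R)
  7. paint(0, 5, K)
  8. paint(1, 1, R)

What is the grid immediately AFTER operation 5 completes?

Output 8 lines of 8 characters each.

After op 1 fill(7,6,W) [49 cells changed]:
WWWWWWWW
WWWWWWWW
WWWWWWWW
WWWWWBBB
WWWWWBBB
YYYWWWWW
YYYWWWWW
YYYWWWWW
After op 2 paint(5,6,B):
WWWWWWWW
WWWWWWWW
WWWWWWWW
WWWWWBBB
WWWWWBBB
YYYWWWBW
YYYWWWWW
YYYWWWWW
After op 3 fill(1,0,B) [48 cells changed]:
BBBBBBBB
BBBBBBBB
BBBBBBBB
BBBBBBBB
BBBBBBBB
YYYBBBBB
YYYBBBBB
YYYBBBBB
After op 4 fill(5,5,W) [55 cells changed]:
WWWWWWWW
WWWWWWWW
WWWWWWWW
WWWWWWWW
WWWWWWWW
YYYWWWWW
YYYWWWWW
YYYWWWWW
After op 5 paint(4,3,Y):
WWWWWWWW
WWWWWWWW
WWWWWWWW
WWWWWWWW
WWWYWWWW
YYYWWWWW
YYYWWWWW
YYYWWWWW

Answer: WWWWWWWW
WWWWWWWW
WWWWWWWW
WWWWWWWW
WWWYWWWW
YYYWWWWW
YYYWWWWW
YYYWWWWW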